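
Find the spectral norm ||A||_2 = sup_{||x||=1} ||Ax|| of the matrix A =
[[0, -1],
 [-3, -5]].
||A||_2 = sqrt((35 + sqrt(1189))/2) ≈ 5.8941 (= sqrt(largest eigenvalue of A^T A))

||A||_2 = sigma_max(A) = sqrt(lambda_max(A^T A)). Form the symmetric matrix M = A^T A =
[[9, 15],
 [15, 26]].
Its characteristic polynomial (trace, determinant of M give the coefficients) is
  p(λ) = det(λ I - M) = λ^2 - 35λ + 9.
For λ^2 - 35λ + 9 the discriminant is 1189. It is nonnegative but not a perfect square, so the roots are real and irrational: λ = (35 ± sqrt(1189))/2 ≈ 34.7409, 0.2591.
So the eigenvalues of A^T A are ≈ 0.2591, 34.7409 (all ≥ 0, as they must be for A^T A). The largest is λ_max = (35 + sqrt(1189))/2 ≈ 34.7409, hence ||A||_2 = sqrt(λ_max) = sqrt((35 + sqrt(1189))/2) ≈ 5.8941.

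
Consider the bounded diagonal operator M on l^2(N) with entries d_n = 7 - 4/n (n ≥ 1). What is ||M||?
||M|| = 7

For a diagonal operator on l^2 with entries d_n, ||M|| = sup_n |d_n|. Here d_1 = 3, d_2 = 5, ..., and d_n = 7 - 4/n increases monotonically toward 7. All terms lie in [3, 7), so |d_n| = d_n and the supremum is the limit 7, which is not attained by any individual d_n. Hence ||M|| = 7.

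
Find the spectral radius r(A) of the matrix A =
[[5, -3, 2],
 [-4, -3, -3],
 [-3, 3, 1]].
r(A) ≈ 3.7489

The eigenvalues of A are the roots of its characteristic polynomial. With M = A (coefficients from the trace, the sum of principal 2x2 minors, and det A):
  p(λ) = det(λ I - M) = λ^3 - 3λ^2 - 10λ + 51.
No integer candidate from the rational root theorem (±divisors of 51) is a root, so the roots are irrational. The cubic discriminant is Δ = -32279 < 0, so there is one real root and a complex-conjugate pair. p(-4) = -21 and p(-3) = 27 have opposite signs, so a root lies in (-4, -3); Newton's method refines it to λ ≈ -3.6288. Dividing out (λ - (-3.6288)) leaves approximately λ^2 - 6.6288λ + 14.0543. For λ^2 - 6.6288λ + 14.0543 the discriminant is -12.2767. It is negative, so the remaining roots are the complex-conjugate pair λ ≈ 3.3144 ± 1.7519i. Their product equals the constant term, so |λ|^2 ≈ 14.0543 and |λ| ≈ 3.7489.
Thus the eigenvalues (to 4 decimals) are -3.6288 (modulus 3.6288); 3.3144 ± 1.7519i (modulus 3.7489). The spectral radius is the largest modulus: r(A) ≈ 3.7489. (Cross-check: r(A) ≤ ||A||_2 ≈ 7.7808; equality holds whenever A is normal, though it can also hold for some non-normal A.)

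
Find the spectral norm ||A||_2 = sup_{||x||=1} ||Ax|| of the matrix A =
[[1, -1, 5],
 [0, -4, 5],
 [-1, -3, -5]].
||A||_2 ≈ 8.8393 (= sqrt(largest eigenvalue of A^T A))

||A||_2 = sigma_max(A) = sqrt(lambda_max(A^T A)). Form the symmetric matrix M = A^T A =
[[2, 2, 10],
 [2, 26, -10],
 [10, -10, 75]].
Its characteristic polynomial (trace, sum of principal 2x2 minors, determinant of M give the coefficients) is
  p(λ) = det(λ I - M) = λ^3 - 103λ^2 + 1948λ - 400.
No integer candidate from the rational root theorem (±divisors of 400) is a root, so the roots are irrational. The cubic discriminant is Δ = 10381634768 > 0, so there are three distinct real roots. p(0) = -400 and p(1) = 1446 have opposite signs, so a root lies in (0, 1); Newton's method refines it to λ ≈ 0.2076. p(24) = 848 and p(25) = -450 have opposite signs, so a root lies in (24, 25); Newton's method refines it to λ ≈ 24.6584. p(78) = -556 and p(79) = 3708 have opposite signs, so a root lies in (78, 79); Newton's method refines it to λ ≈ 78.134. Check (Vieta): the three roots sum to 103, matching tr M = 103.
So the eigenvalues of A^T A are ≈ 0.2076, 24.6584, 78.134 (all ≥ 0, as they must be for A^T A). The largest is λ_max ≈ 78.134, hence ||A||_2 = sqrt(λ_max) ≈ 8.8393.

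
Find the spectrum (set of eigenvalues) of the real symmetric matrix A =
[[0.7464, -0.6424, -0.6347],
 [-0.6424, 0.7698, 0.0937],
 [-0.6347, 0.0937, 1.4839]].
sigma(A) ≈ {0, 1, 2}

A is real symmetric, so its spectrum consists of real eigenvalues. Expanding the characteristic polynomial of the displayed matrix gives
  det(λ I - A) = p(λ) = λ^3 + (-3)λ^2 + (2)λ + (0).
Solving p(λ) = 0 yields eigenvalues ≈ 0, 1, 2. (A is shown rounded to 4 decimals, so these recover the underlying integer eigenvalues to within that precision.)
Verification: the trace of A = 3 equals the sum of eigenvalues 3, and det(A) ≈ -0.0000 matches the eigenvalue product 0.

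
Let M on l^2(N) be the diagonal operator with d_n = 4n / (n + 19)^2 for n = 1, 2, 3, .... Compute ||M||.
||M|| = 1/19 (attained at n = 19)

For M diagonal, ||M|| = sup_n |d_n|. Treat f(x) = 4x / (x + 19)^2 for real x > 0. By the quotient rule, f'(x) = 4(19 - x)/(x + 19)^3, which is positive for x < 19 and negative for x > 19. So f has a unique maximum at x = 19, and since 19 is a positive integer, the supremum over n ≥ 1 is attained at n = 19: d_19 = 4·19/(19 + 19)^2 = 4·19/1444 = 1/19. Hence ||M|| = 1/19.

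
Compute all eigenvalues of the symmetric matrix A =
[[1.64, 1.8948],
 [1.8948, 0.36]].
sigma(A) ≈ {-1, 3}

A is real symmetric, so its spectrum consists of real eigenvalues. Expanding the characteristic polynomial of the displayed matrix gives
  det(λ I - A) = p(λ) = λ^2 + (-2)λ + (-3).
Solving p(λ) = 0 yields eigenvalues ≈ -1, 3. (A is shown rounded to 4 decimals, so these recover the underlying integer eigenvalues to within that precision.)
Verification: the trace of A = 2 equals the sum of eigenvalues 2, and det(A) ≈ -2.9999 matches the eigenvalue product -3.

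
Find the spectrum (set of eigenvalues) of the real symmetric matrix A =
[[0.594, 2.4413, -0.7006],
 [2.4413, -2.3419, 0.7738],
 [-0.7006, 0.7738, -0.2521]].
sigma(A) ≈ {-4, 0, 2}

A is real symmetric, so its spectrum consists of real eigenvalues. Expanding the characteristic polynomial of the displayed matrix gives
  det(λ I - A) = p(λ) = λ^3 + (2)λ^2 + (-8)λ + (0).
Solving p(λ) = 0 yields eigenvalues ≈ -4, 0, 2. (A is shown rounded to 4 decimals, so these recover the underlying integer eigenvalues to within that precision.)
Verification: the trace of A = -2 equals the sum of eigenvalues -2, and det(A) ≈ 0.0001 matches the eigenvalue product 0.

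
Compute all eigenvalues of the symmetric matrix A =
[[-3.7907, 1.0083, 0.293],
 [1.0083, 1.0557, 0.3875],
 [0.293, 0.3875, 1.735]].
sigma(A) ≈ {-4, 1, 2}

A is real symmetric, so its spectrum consists of real eigenvalues. Expanding the characteristic polynomial of the displayed matrix gives
  det(λ I - A) = p(λ) = λ^3 + (1)λ^2 + (-10)λ + (8).
Solving p(λ) = 0 yields eigenvalues ≈ -4, 1, 2. (A is shown rounded to 4 decimals, so these recover the underlying integer eigenvalues to within that precision.)
Verification: the trace of A = -1 equals the sum of eigenvalues -1, and det(A) ≈ -7.9996 matches the eigenvalue product -8.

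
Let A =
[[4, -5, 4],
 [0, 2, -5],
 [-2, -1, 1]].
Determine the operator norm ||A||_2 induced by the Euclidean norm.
||A||_2 ≈ 8.7412 (= sqrt(largest eigenvalue of A^T A))

||A||_2 = sigma_max(A) = sqrt(lambda_max(A^T A)). Form the symmetric matrix M = A^T A =
[[20, -18, 14],
 [-18, 30, -31],
 [14, -31, 42]].
Its characteristic polynomial (trace, sum of principal 2x2 minors, determinant of M give the coefficients) is
  p(λ) = det(λ I - M) = λ^3 - 92λ^2 + 1219λ - 2116.
No integer candidate from the rational root theorem (±divisors of 2116) is a root, so the roots are irrational. The cubic discriminant is Δ = 2891414548 > 0, so there are three distinct real roots. p(2) = -38 and p(3) = 740 have opposite signs, so a root lies in (2, 3); Newton's method refines it to λ ≈ 2.0442. p(13) = 380 and p(14) = -338 have opposite signs, so a root lies in (13, 14); Newton's method refines it to λ ≈ 13.547. p(76) = -1888 and p(77) = 2812 have opposite signs, so a root lies in (76, 77); Newton's method refines it to λ ≈ 76.4088. Check (Vieta): the three roots sum to 92, matching tr M = 92.
So the eigenvalues of A^T A are ≈ 2.0442, 13.547, 76.4088 (all ≥ 0, as they must be for A^T A). The largest is λ_max ≈ 76.4088, hence ||A||_2 = sqrt(λ_max) ≈ 8.7412.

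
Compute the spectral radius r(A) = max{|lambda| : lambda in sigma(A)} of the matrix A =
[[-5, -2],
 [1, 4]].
r(A) = (1 + sqrt(73))/2 ≈ 4.772

The eigenvalues of A are the roots of its characteristic polynomial. With M = A (coefficients from the trace and determinant):
  p(λ) = det(λ I - M) = λ^2 + λ - 18.
For λ^2 + λ - 18 the discriminant is 73. It is nonnegative but not a perfect square, so the roots are real and irrational: λ = (-1 ± sqrt(73))/2 ≈ 3.772, -4.772.
Thus the eigenvalues (to 4 decimals) are 3.772 (modulus 3.772); -4.772 (modulus 4.772). The spectral radius is the largest modulus: r(A) = (1 + sqrt(73))/2 ≈ 4.772. (Cross-check: r(A) ≤ ||A||_2 ≈ 6.1088; equality holds whenever A is normal, though it can also hold for some non-normal A.)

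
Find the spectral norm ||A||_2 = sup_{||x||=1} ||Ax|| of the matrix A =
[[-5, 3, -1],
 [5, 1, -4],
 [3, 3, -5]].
||A||_2 ≈ 9.1796 (= sqrt(largest eigenvalue of A^T A))

||A||_2 = sigma_max(A) = sqrt(lambda_max(A^T A)). Form the symmetric matrix M = A^T A =
[[59, -1, -30],
 [-1, 19, -22],
 [-30, -22, 42]].
Its characteristic polynomial (trace, sum of principal 2x2 minors, determinant of M give the coefficients) is
  p(λ) = det(λ I - M) = λ^3 - 120λ^2 + 3012λ - 64.
No integer candidate from the rational root theorem (±divisors of 64) is a root, so the roots are irrational. The cubic discriminant is Δ = 21311582976 > 0, so there are three distinct real roots. p(0) = -64 and p(1) = 2829 have opposite signs, so a root lies in (0, 1); Newton's method refines it to λ ≈ 0.0213. p(35) = 1231 and p(36) = -496 have opposite signs, so a root lies in (35, 36); Newton's method refines it to λ ≈ 35.7144. p(84) = -1072 and p(85) = 3081 have opposite signs, so a root lies in (84, 85); Newton's method refines it to λ ≈ 84.2644. Check (Vieta): the three roots sum to 120, matching tr M = 120.
So the eigenvalues of A^T A are ≈ 0.0213, 35.7144, 84.2644 (all ≥ 0, as they must be for A^T A). The largest is λ_max ≈ 84.2644, hence ||A||_2 = sqrt(λ_max) ≈ 9.1796.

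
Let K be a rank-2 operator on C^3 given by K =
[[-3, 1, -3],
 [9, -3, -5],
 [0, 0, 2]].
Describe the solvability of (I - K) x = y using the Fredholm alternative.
(I - K) is invertible (det(I - K) = -7 ≠ 0), so for every y in C^3 the equation (I - K) x = y has a unique solution.

K has rank 2 and factors as K = U V^T = u1 v1^T + u2 v2^T with u1 = (-3, 2, 1), v1 = (0, 0, 2), u2 = (1, -3, 0), v2 = (-3, 1, 3) (multiplying out reproduces the displayed K). The nonzero eigenvalues of U V^T coincide with those of the 2 x 2 matrix G = V^T U = [[v1·u1, v1·u2], [v2·u1, v2·u2]] = [[2, 0], [14, -6]], and by the Sylvester determinant identity det(I_3 - U V^T) = det(I_2 - V^T U) = det([[-1, 0], [-14, 7]]) = (-1)(7) - (0)(-14) = -7. (Direct check: I - K =
[[4, -1, 3],
 [-9, 4, 5],
 [0, 0, -1]]
has determinant -7.) The finite-dimensional Fredholm alternative says: either (I - K) is invertible, or ker(I - K) ≠ {0} and then range(I - K) = ker((I - K)^*)^⊥, with dim ker(I - K) = dim ker((I - K)^*). Since det(I - K) ≠ 0, 1 is not an eigenvalue of K and ker(I - K) = {0}, so we are in the first case: for every y there is a unique x = (I - K)^(-1) y. (Explicitly, by the Woodbury identity, (I - U V^T)^(-1) = I + U (I_2 - G)^(-1) V^T.)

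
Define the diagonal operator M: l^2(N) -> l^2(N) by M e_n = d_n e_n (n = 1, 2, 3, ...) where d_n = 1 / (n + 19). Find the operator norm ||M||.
||M|| = 1/20 (attained at n = 1)

For M diagonal, ||M|| = sup_n |d_n| = sup_n 1/(n + 19). This is positive and strictly decreasing in n, so the supremum is attained at n = 1: d_1 = 1/(1 + 19) = 1/20. Hence ||M|| = 1/20.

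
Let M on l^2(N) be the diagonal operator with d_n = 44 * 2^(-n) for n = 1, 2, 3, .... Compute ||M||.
||M|| = 22 (attained at n = 1)

For M diagonal, ||M|| = sup_n |d_n|. The sequence d_n = 44 * 2^(-n) is positive and strictly decreasing (ratio 2^(-1) < 1), so the supremum is d_1 = 44/2 = 22. Hence ||M|| = 22.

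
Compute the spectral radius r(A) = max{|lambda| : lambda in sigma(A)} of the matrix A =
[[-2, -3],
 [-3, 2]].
r(A) = sqrt(52)/2 ≈ 3.6056

The eigenvalues of A are the roots of its characteristic polynomial. With M = A (coefficients from the trace and determinant):
  p(λ) = det(λ I - M) = λ^2 - 13.
For λ^2 - 13 the discriminant is 52. It is nonnegative but not a perfect square, so the roots are real and irrational: λ = ± sqrt(52)/2 ≈ 3.6056, -3.6056.
Thus the eigenvalues (to 4 decimals) are 3.6056 (modulus 3.6056); -3.6056 (modulus 3.6056). The spectral radius is the largest modulus: r(A) = sqrt(52)/2 ≈ 3.6056. (Cross-check: r(A) ≤ ||A||_2 ≈ 3.6056; equality holds whenever A is normal, though it can also hold for some non-normal A.)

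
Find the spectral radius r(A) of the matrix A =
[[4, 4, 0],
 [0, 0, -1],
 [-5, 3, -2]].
r(A) ≈ 4.5996

The eigenvalues of A are the roots of its characteristic polynomial. With M = A (coefficients from the trace, the sum of principal 2x2 minors, and det A):
  p(λ) = det(λ I - M) = λ^3 - 2λ^2 - 5λ - 32.
No integer candidate from the rational root theorem (±divisors of 32) is a root, so the roots are irrational. The cubic discriminant is Δ = -33832 < 0, so there is one real root and a complex-conjugate pair. p(4) = -20 and p(5) = 18 have opposite signs, so a root lies in (4, 5); Newton's method refines it to λ ≈ 4.5996. Dividing out (λ - (4.5996)) leaves approximately λ^2 + 2.5996λ + 6.9571. For λ^2 + 2.5996λ + 6.9571 the discriminant is -21.0706. It is negative, so the remaining roots are the complex-conjugate pair λ ≈ -1.2998 ± 2.2951i. Their product equals the constant term, so |λ|^2 ≈ 6.9571 and |λ| ≈ 2.6376.
Thus the eigenvalues (to 4 decimals) are 4.5996 (modulus 4.5996); -1.2998 ± 2.2951i (modulus 2.6376). The spectral radius is the largest modulus: r(A) ≈ 4.5996. (Cross-check: r(A) ≤ ||A||_2 ≈ 6.6036; equality holds whenever A is normal, though it can also hold for some non-normal A.)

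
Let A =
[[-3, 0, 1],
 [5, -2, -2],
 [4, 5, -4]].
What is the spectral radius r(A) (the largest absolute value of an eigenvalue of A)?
r(A) ≈ 5.0192

The eigenvalues of A are the roots of its characteristic polynomial. With M = A (coefficients from the trace, the sum of principal 2x2 minors, and det A):
  p(λ) = det(λ I - M) = λ^3 + 9λ^2 + 32λ + 21.
No integer candidate from the rational root theorem (±divisors of 21) is a root, so the roots are irrational. The cubic discriminant is Δ = -12407 < 0, so there is one real root and a complex-conjugate pair. p(-1) = -3 and p(0) = 21 have opposite signs, so a root lies in (-1, 0); Newton's method refines it to λ ≈ -0.8336. Dividing out (λ - (-0.8336)) leaves approximately λ^2 + 8.1664λ + 25.1927. For λ^2 + 8.1664λ + 25.1927 the discriminant is -34.0802. It is negative, so the remaining roots are the complex-conjugate pair λ ≈ -4.0832 ± 2.9189i. Their product equals the constant term, so |λ|^2 ≈ 25.1927 and |λ| ≈ 5.0192.
Thus the eigenvalues (to 4 decimals) are -0.8336 (modulus 0.8336); -4.0832 ± 2.9189i (modulus 5.0192). The spectral radius is the largest modulus: r(A) ≈ 5.0192. (Cross-check: r(A) ≤ ||A||_2 ≈ 8.6238; equality holds whenever A is normal, though it can also hold for some non-normal A.)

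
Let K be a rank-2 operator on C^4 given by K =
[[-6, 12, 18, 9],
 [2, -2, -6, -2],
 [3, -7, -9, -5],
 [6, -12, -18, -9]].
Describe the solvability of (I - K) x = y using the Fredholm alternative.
(I - K) is invertible (det(I - K) = -24 ≠ 0), so for every y in C^4 the equation (I - K) x = y has a unique solution.

K has rank 2 and factors as K = U V^T = u1 v1^T + u2 v2^T with u1 = (-3, 2, 1, 3), v1 = (1, -1, -3, -1), u2 = (3, 0, -2, -3), v2 = (-1, 3, 3, 2) (multiplying out reproduces the displayed K). The nonzero eigenvalues of U V^T coincide with those of the 2 x 2 matrix G = V^T U = [[v1·u1, v1·u2], [v2·u1, v2·u2]] = [[-11, 12], [18, -15]], and by the Sylvester determinant identity det(I_4 - U V^T) = det(I_2 - V^T U) = det([[12, -12], [-18, 16]]) = (12)(16) - (-12)(-18) = -24. (Direct check: I - K =
[[7, -12, -18, -9],
 [-2, 3, 6, 2],
 [-3, 7, 10, 5],
 [-6, 12, 18, 10]]
has determinant -24.) The finite-dimensional Fredholm alternative says: either (I - K) is invertible, or ker(I - K) ≠ {0} and then range(I - K) = ker((I - K)^*)^⊥, with dim ker(I - K) = dim ker((I - K)^*). Since det(I - K) ≠ 0, 1 is not an eigenvalue of K and ker(I - K) = {0}, so we are in the first case: for every y there is a unique x = (I - K)^(-1) y. (Explicitly, by the Woodbury identity, (I - U V^T)^(-1) = I + U (I_2 - G)^(-1) V^T.)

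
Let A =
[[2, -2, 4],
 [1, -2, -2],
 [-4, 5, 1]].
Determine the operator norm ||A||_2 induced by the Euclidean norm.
||A||_2 ≈ 7.3273 (= sqrt(largest eigenvalue of A^T A))

||A||_2 = sigma_max(A) = sqrt(lambda_max(A^T A)). Form the symmetric matrix M = A^T A =
[[21, -26, 2],
 [-26, 33, 1],
 [2, 1, 21]].
Its characteristic polynomial (trace, sum of principal 2x2 minors, determinant of M give the coefficients) is
  p(λ) = det(λ I - M) = λ^3 - 75λ^2 + 1146λ - 100.
No integer candidate from the rational root theorem (±divisors of 100) is a root, so the roots are irrational. The cubic discriminant is Δ = 1352851956 > 0, so there are three distinct real roots. p(0) = -100 and p(1) = 972 have opposite signs, so a root lies in (0, 1); Newton's method refines it to λ ≈ 0.0878. p(21) = 152 and p(22) = -540 have opposite signs, so a root lies in (21, 22); Newton's method refines it to λ ≈ 21.2223. p(53) = -1160 and p(54) = 548 have opposite signs, so a root lies in (53, 54); Newton's method refines it to λ ≈ 53.6899. Check (Vieta): the three roots sum to 75, matching tr M = 75.
So the eigenvalues of A^T A are ≈ 0.0878, 21.2223, 53.6899 (all ≥ 0, as they must be for A^T A). The largest is λ_max ≈ 53.6899, hence ||A||_2 = sqrt(λ_max) ≈ 7.3273.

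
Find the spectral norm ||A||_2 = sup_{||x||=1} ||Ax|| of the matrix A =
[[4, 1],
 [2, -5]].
||A||_2 = sqrt((46 + sqrt(180))/2) ≈ 5.4505 (= sqrt(largest eigenvalue of A^T A))

||A||_2 = sigma_max(A) = sqrt(lambda_max(A^T A)). Form the symmetric matrix M = A^T A =
[[20, -6],
 [-6, 26]].
Its characteristic polynomial (trace, determinant of M give the coefficients) is
  p(λ) = det(λ I - M) = λ^2 - 46λ + 484.
For λ^2 - 46λ + 484 the discriminant is 180. It is nonnegative but not a perfect square, so the roots are real and irrational: λ = (46 ± sqrt(180))/2 ≈ 29.7082, 16.2918.
So the eigenvalues of A^T A are ≈ 16.2918, 29.7082 (all ≥ 0, as they must be for A^T A). The largest is λ_max = (46 + sqrt(180))/2 ≈ 29.7082, hence ||A||_2 = sqrt(λ_max) = sqrt((46 + sqrt(180))/2) ≈ 5.4505.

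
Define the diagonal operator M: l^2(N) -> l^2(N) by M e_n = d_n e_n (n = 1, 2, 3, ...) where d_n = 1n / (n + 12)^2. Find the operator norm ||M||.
||M|| = 1/48 (attained at n = 12)

For M diagonal, ||M|| = sup_n |d_n|. Treat f(x) = 1x / (x + 12)^2 for real x > 0. By the quotient rule, f'(x) = 1(12 - x)/(x + 12)^3, which is positive for x < 12 and negative for x > 12. So f has a unique maximum at x = 12, and since 12 is a positive integer, the supremum over n ≥ 1 is attained at n = 12: d_12 = 1·12/(12 + 12)^2 = 1·12/576 = 1/48. Hence ||M|| = 1/48.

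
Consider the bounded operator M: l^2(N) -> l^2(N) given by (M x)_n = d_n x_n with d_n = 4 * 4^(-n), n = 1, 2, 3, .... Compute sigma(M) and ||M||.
sigma(M) = {4 * 4^(-n) : n ≥ 1} ∪ {0}; ||M|| = 1

A bounded diagonal operator on l^2 with diagonal entries d_n has spectrum equal to the closure of {d_n : n ≥ 1}: every d_n is an eigenvalue (with eigenvector e_n), so {d_n} ⊂ sigma(M); the spectrum is closed, so its closure is too; and for lambda not in the closure, (M - lambda I) has bounded inverse (the diagonal entries 1/(d_n - lambda) are bounded). For our sequence d_n = 4 * 4^(-n), n = 1, 2, 3, ...:
  - {d_n} = {4 * 4^(-n) : n ≥ 1}; the only limit point is 0
  - closure = {4 * 4^(-n) : n ≥ 1} ∪ {0}
For the norm: a diagonal operator has ||M|| = sup_n |d_n|. Here d_n = 4 * 4^(-n) is positive and decreasing, so sup_n |d_n| = d_1 = 4/4 = 1. So ||M|| = 1.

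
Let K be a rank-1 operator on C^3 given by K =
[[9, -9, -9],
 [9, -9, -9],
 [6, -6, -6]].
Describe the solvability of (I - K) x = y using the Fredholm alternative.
(I - K) is invertible (det(I - K) = 7 ≠ 0), so for every y in C^3 the equation (I - K) x = y has a unique solution.

K has rank 1, so it is an outer product K = u v^T: every row of K is a multiple of one row vector. Reading off the entries, u = (3, 3, 2) and v = (3, -3, -3) (row i of K equals u_i·v^T). A rank-one matrix u v^T satisfies K u = u (v·u) and kills the (2)-dimensional subspace v^⊥, so its characteristic polynomial is lambda^2 (lambda - v·u) with v·u = tr K = -6. Hence the eigenvalues of I - K are 1 (multiplicity 2) and 1 - (-6) = 7, so det(I - K) = 7. (Direct check: I - K =
[[-8, 9, 9],
 [-9, 10, 9],
 [-6, 6, 7]]
has determinant 7.) The finite-dimensional Fredholm alternative says: either (I - K) is invertible, or ker(I - K) ≠ {0} and then range(I - K) = ker((I - K)^*)^⊥, with dim ker(I - K) = dim ker((I - K)^*). Since det(I - K) ≠ 0, 1 is not an eigenvalue of K and ker(I - K) = {0}, so we are in the first case: for every y there is a unique x = (I - K)^(-1) y. Explicitly, by the Sherman–Morrison formula, (I - u v^T)^(-1) = I + u v^T/(1 - v·u), i.e. (I - K)^(-1) = I + K/(7).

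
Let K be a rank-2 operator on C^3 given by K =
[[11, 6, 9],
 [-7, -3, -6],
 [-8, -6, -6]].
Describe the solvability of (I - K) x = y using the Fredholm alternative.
(I - K) is invertible (det(I - K) = -4 ≠ 0), so for every y in C^3 the equation (I - K) x = y has a unique solution.

K has rank 2 and factors as K = U V^T = u1 v1^T + u2 v2^T with u1 = (3, -2, -2), v1 = (3, 0, 3), u2 = (2, -1, -2), v2 = (1, 3, 0) (multiplying out reproduces the displayed K). The nonzero eigenvalues of U V^T coincide with those of the 2 x 2 matrix G = V^T U = [[v1·u1, v1·u2], [v2·u1, v2·u2]] = [[3, 0], [-3, -1]], and by the Sylvester determinant identity det(I_3 - U V^T) = det(I_2 - V^T U) = det([[-2, 0], [3, 2]]) = (-2)(2) - (0)(3) = -4. (Direct check: I - K =
[[-10, -6, -9],
 [7, 4, 6],
 [8, 6, 7]]
has determinant -4.) The finite-dimensional Fredholm alternative says: either (I - K) is invertible, or ker(I - K) ≠ {0} and then range(I - K) = ker((I - K)^*)^⊥, with dim ker(I - K) = dim ker((I - K)^*). Since det(I - K) ≠ 0, 1 is not an eigenvalue of K and ker(I - K) = {0}, so we are in the first case: for every y there is a unique x = (I - K)^(-1) y. (Explicitly, by the Woodbury identity, (I - U V^T)^(-1) = I + U (I_2 - G)^(-1) V^T.)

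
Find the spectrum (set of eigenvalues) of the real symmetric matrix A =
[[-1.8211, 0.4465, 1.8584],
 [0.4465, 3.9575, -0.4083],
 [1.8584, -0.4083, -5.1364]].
sigma(A) ≈ {-6, -1, 4}

A is real symmetric, so its spectrum consists of real eigenvalues. Expanding the characteristic polynomial of the displayed matrix gives
  det(λ I - A) = p(λ) = λ^3 + (3)λ^2 + (-22)λ + (-24).
Solving p(λ) = 0 yields eigenvalues ≈ -6, -1, 4. (A is shown rounded to 4 decimals, so these recover the underlying integer eigenvalues to within that precision.)
Verification: the trace of A = -3 equals the sum of eigenvalues -3, and det(A) ≈ 24.0002 matches the eigenvalue product 24.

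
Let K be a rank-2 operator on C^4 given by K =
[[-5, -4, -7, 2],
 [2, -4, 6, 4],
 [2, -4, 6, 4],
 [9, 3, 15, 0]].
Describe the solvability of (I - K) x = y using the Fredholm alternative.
(I - K) is invertible (det(I - K) = -74 ≠ 0), so for every y in C^4 the equation (I - K) x = y has a unique solution.

K has rank 2 and factors as K = U V^T = u1 v1^T + u2 v2^T with u1 = (-1, 2, 2, 3), v1 = (1, -2, 3, 2), u2 = (-2, 0, 0, 3), v2 = (2, 3, 2, -2) (multiplying out reproduces the displayed K). The nonzero eigenvalues of U V^T coincide with those of the 2 x 2 matrix G = V^T U = [[v1·u1, v1·u2], [v2·u1, v2·u2]] = [[7, 4], [2, -10]], and by the Sylvester determinant identity det(I_4 - U V^T) = det(I_2 - V^T U) = det([[-6, -4], [-2, 11]]) = (-6)(11) - (-4)(-2) = -74. (Direct check: I - K =
[[6, 4, 7, -2],
 [-2, 5, -6, -4],
 [-2, 4, -5, -4],
 [-9, -3, -15, 1]]
has determinant -74.) The finite-dimensional Fredholm alternative says: either (I - K) is invertible, or ker(I - K) ≠ {0} and then range(I - K) = ker((I - K)^*)^⊥, with dim ker(I - K) = dim ker((I - K)^*). Since det(I - K) ≠ 0, 1 is not an eigenvalue of K and ker(I - K) = {0}, so we are in the first case: for every y there is a unique x = (I - K)^(-1) y. (Explicitly, by the Woodbury identity, (I - U V^T)^(-1) = I + U (I_2 - G)^(-1) V^T.)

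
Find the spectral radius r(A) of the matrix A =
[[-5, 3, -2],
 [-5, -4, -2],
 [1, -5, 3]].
r(A) ≈ 5.3722

The eigenvalues of A are the roots of its characteristic polynomial. With M = A (coefficients from the trace, the sum of principal 2x2 minors, and det A):
  p(λ) = det(λ I - M) = λ^3 + 6λ^2 - 91.
No integer candidate from the rational root theorem (±divisors of 91) is a root, so the roots are irrational. The cubic discriminant is Δ = -144963 < 0, so there is one real root and a complex-conjugate pair. p(3) = -10 and p(4) = 69 have opposite signs, so a root lies in (3, 4); Newton's method refines it to λ ≈ 3.1531. Dividing out (λ - (3.1531)) leaves approximately λ^2 + 9.1531λ + 28.8606. For λ^2 + 9.1531λ + 28.8606 the discriminant is -31.6631. It is negative, so the remaining roots are the complex-conjugate pair λ ≈ -4.5765 ± 2.8135i. Their product equals the constant term, so |λ|^2 ≈ 28.8606 and |λ| ≈ 5.3722.
Thus the eigenvalues (to 4 decimals) are 3.1531 (modulus 3.1531); -4.5765 ± 2.8135i (modulus 5.3722). The spectral radius is the largest modulus: r(A) ≈ 5.3722. (Cross-check: r(A) ≤ ||A||_2 ≈ 8.0771; equality holds whenever A is normal, though it can also hold for some non-normal A.)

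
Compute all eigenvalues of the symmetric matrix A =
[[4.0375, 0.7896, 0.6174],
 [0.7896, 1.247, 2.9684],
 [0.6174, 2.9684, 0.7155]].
sigma(A) ≈ {-2, 3, 5}

A is real symmetric, so its spectrum consists of real eigenvalues. Expanding the characteristic polynomial of the displayed matrix gives
  det(λ I - A) = p(λ) = λ^3 + (-6)λ^2 + (-1)λ + (30).
Solving p(λ) = 0 yields eigenvalues ≈ -2, 3, 5. (A is shown rounded to 4 decimals, so these recover the underlying integer eigenvalues to within that precision.)
Verification: the trace of A = 6 equals the sum of eigenvalues 6, and det(A) ≈ -30.0009 matches the eigenvalue product -30.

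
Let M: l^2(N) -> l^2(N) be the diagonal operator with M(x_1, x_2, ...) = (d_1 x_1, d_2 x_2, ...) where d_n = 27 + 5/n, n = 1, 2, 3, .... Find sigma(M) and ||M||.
sigma(M) = {27 + 5/n : n ≥ 1} ∪ {27}; ||M|| = 32

A bounded diagonal operator on l^2 with diagonal entries d_n has spectrum equal to the closure of {d_n : n ≥ 1}: every d_n is an eigenvalue (with eigenvector e_n), so {d_n} ⊂ sigma(M); the spectrum is closed, so its closure is too; and for lambda not in the closure, (M - lambda I) has bounded inverse (the diagonal entries 1/(d_n - lambda) are bounded). For our sequence d_n = 27 + 5/n, n = 1, 2, 3, ...:
  - {d_n} = {27 + 5/n : n ≥ 1}; the only limit point is 27
  - closure = {27 + 5/n : n ≥ 1} ∪ {27}
For the norm: a diagonal operator has ||M|| = sup_n |d_n|. Here d_n = 27 + 5/n is positive and decreasing, so sup_n |d_n| = d_1 = 27 + 5 = 32. So ||M|| = 32.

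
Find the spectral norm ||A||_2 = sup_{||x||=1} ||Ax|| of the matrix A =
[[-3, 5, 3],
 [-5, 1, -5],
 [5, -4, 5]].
||A||_2 ≈ 10.8438 (= sqrt(largest eigenvalue of A^T A))

||A||_2 = sigma_max(A) = sqrt(lambda_max(A^T A)). Form the symmetric matrix M = A^T A =
[[59, -40, 41],
 [-40, 42, -10],
 [41, -10, 59]].
Its characteristic polynomial (trace, sum of principal 2x2 minors, determinant of M give the coefficients) is
  p(λ) = det(λ I - M) = λ^3 - 160λ^2 + 5056λ - 8100.
No integer candidate from the rational root theorem (±divisors of 8100) is a root, so the roots are irrational. The cubic discriminant is Δ = 120891917136 > 0, so there are three distinct real roots. p(1) = -3203 and p(2) = 1380 have opposite signs, so a root lies in (1, 2); Newton's method refines it to λ ≈ 1.6917. p(40) = 2140 and p(41) = -843 have opposite signs, so a root lies in (40, 41); Newton's method refines it to λ ≈ 40.72. p(117) = -5175 and p(118) = 3700 have opposite signs, so a root lies in (117, 118); Newton's method refines it to λ ≈ 117.5884. Check (Vieta): the three roots sum to 160, matching tr M = 160.
So the eigenvalues of A^T A are ≈ 1.6917, 40.72, 117.5884 (all ≥ 0, as they must be for A^T A). The largest is λ_max ≈ 117.5884, hence ||A||_2 = sqrt(λ_max) ≈ 10.8438.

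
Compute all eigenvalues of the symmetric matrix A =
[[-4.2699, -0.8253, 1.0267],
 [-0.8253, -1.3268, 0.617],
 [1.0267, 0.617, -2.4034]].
sigma(A) ≈ {-5, -2, -1}

A is real symmetric, so its spectrum consists of real eigenvalues. Expanding the characteristic polynomial of the displayed matrix gives
  det(λ I - A) = p(λ) = λ^3 + (8)λ^2 + (17)λ + (10).
Solving p(λ) = 0 yields eigenvalues ≈ -5, -2, -1. (A is shown rounded to 4 decimals, so these recover the underlying integer eigenvalues to within that precision.)
Verification: the trace of A = -8 equals the sum of eigenvalues -8, and det(A) ≈ -10.0005 matches the eigenvalue product -10.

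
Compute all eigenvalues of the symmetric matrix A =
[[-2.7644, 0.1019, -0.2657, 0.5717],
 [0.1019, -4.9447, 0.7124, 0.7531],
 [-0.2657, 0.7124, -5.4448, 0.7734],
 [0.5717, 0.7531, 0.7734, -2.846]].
sigma(A) ≈ {-6, -5, -3, -2}

A is real symmetric, so its spectrum consists of real eigenvalues. Expanding the characteristic polynomial of the displayed matrix gives
  det(λ I - A) = p(λ) = λ^4 + (16)λ^3 + (90.999)λ^2 + (215.9971)λ + (179.9981).
Solving p(λ) = 0 yields eigenvalues ≈ -6, -5, -3, -2. (A is shown rounded to 4 decimals, so these recover the underlying integer eigenvalues to within that precision.)
Verification: the trace of A = -16 equals the sum of eigenvalues -16, and det(A) ≈ 179.9981 matches the eigenvalue product 180.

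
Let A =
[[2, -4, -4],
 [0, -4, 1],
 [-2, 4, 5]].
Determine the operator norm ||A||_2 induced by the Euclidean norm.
||A||_2 ≈ 9.1997 (= sqrt(largest eigenvalue of A^T A))

||A||_2 = sigma_max(A) = sqrt(lambda_max(A^T A)). Form the symmetric matrix M = A^T A =
[[8, -16, -18],
 [-16, 48, 32],
 [-18, 32, 42]].
Its characteristic polynomial (trace, sum of principal 2x2 minors, determinant of M give the coefficients) is
  p(λ) = det(λ I - M) = λ^3 - 98λ^2 + 1132λ - 64.
No integer candidate from the rational root theorem (±divisors of 64) is a root, so the roots are irrational. The cubic discriminant is Δ = 6391250752 > 0, so there are three distinct real roots. p(0) = -64 and p(1) = 971 have opposite signs, so a root lies in (0, 1); Newton's method refines it to λ ≈ 0.0568. p(13) = 287 and p(14) = -680 have opposite signs, so a root lies in (13, 14); Newton's method refines it to λ ≈ 13.3095. p(84) = -3760 and p(85) = 2231 have opposite signs, so a root lies in (84, 85); Newton's method refines it to λ ≈ 84.6336. Check (Vieta): the three roots sum to 98, matching tr M = 98.
So the eigenvalues of A^T A are ≈ 0.0568, 13.3095, 84.6336 (all ≥ 0, as they must be for A^T A). The largest is λ_max ≈ 84.6336, hence ||A||_2 = sqrt(λ_max) ≈ 9.1997.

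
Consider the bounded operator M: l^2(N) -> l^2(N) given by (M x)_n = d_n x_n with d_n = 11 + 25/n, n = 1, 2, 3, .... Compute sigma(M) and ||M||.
sigma(M) = {11 + 25/n : n ≥ 1} ∪ {11}; ||M|| = 36

A bounded diagonal operator on l^2 with diagonal entries d_n has spectrum equal to the closure of {d_n : n ≥ 1}: every d_n is an eigenvalue (with eigenvector e_n), so {d_n} ⊂ sigma(M); the spectrum is closed, so its closure is too; and for lambda not in the closure, (M - lambda I) has bounded inverse (the diagonal entries 1/(d_n - lambda) are bounded). For our sequence d_n = 11 + 25/n, n = 1, 2, 3, ...:
  - {d_n} = {11 + 25/n : n ≥ 1}; the only limit point is 11
  - closure = {11 + 25/n : n ≥ 1} ∪ {11}
For the norm: a diagonal operator has ||M|| = sup_n |d_n|. Here d_n = 11 + 25/n is positive and decreasing, so sup_n |d_n| = d_1 = 11 + 25 = 36. So ||M|| = 36.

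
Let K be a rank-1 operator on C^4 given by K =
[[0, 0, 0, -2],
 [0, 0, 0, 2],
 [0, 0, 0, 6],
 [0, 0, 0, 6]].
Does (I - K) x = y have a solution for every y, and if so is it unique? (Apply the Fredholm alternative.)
(I - K) is invertible (det(I - K) = -5 ≠ 0), so for every y in C^4 the equation (I - K) x = y has a unique solution.

K has rank 1, so it is an outer product K = u v^T: every row of K is a multiple of one row vector. Reading off the entries, u = (1, -1, -3, -3) and v = (0, 0, 0, -2) (row i of K equals u_i·v^T). A rank-one matrix u v^T satisfies K u = u (v·u) and kills the (3)-dimensional subspace v^⊥, so its characteristic polynomial is lambda^3 (lambda - v·u) with v·u = tr K = 6. Hence the eigenvalues of I - K are 1 (multiplicity 3) and 1 - (6) = -5, so det(I - K) = -5. (Direct check: I - K =
[[1, 0, 0, 2],
 [0, 1, 0, -2],
 [0, 0, 1, -6],
 [0, 0, 0, -5]]
has determinant -5.) The finite-dimensional Fredholm alternative says: either (I - K) is invertible, or ker(I - K) ≠ {0} and then range(I - K) = ker((I - K)^*)^⊥, with dim ker(I - K) = dim ker((I - K)^*). Since det(I - K) ≠ 0, 1 is not an eigenvalue of K and ker(I - K) = {0}, so we are in the first case: for every y there is a unique x = (I - K)^(-1) y. Explicitly, by the Sherman–Morrison formula, (I - u v^T)^(-1) = I + u v^T/(1 - v·u), i.e. (I - K)^(-1) = I + K/(-5).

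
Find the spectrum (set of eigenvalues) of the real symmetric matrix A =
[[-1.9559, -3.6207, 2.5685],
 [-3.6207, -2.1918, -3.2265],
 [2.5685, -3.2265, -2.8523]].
sigma(A) ≈ {-6, -5, 4}

A is real symmetric, so its spectrum consists of real eigenvalues. Expanding the characteristic polynomial of the displayed matrix gives
  det(λ I - A) = p(λ) = λ^3 + (7)λ^2 + (-14)λ + (-119.9971).
Solving p(λ) = 0 yields eigenvalues ≈ -6, -5, 4. (A is shown rounded to 4 decimals, so these recover the underlying integer eigenvalues to within that precision.)
Verification: the trace of A = -7 equals the sum of eigenvalues -7, and det(A) ≈ 119.9971 matches the eigenvalue product 120.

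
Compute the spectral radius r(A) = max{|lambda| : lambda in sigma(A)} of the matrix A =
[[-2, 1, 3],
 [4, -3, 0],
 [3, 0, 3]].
r(A) ≈ 5.0592

The eigenvalues of A are the roots of its characteristic polynomial. With M = A (coefficients from the trace, the sum of principal 2x2 minors, and det A):
  p(λ) = det(λ I - M) = λ^3 + 2λ^2 - 22λ - 33.
No integer candidate from the rational root theorem (±divisors of 33) is a root, so the roots are irrational. The cubic discriminant is Δ = 42317 > 0, so there are three distinct real roots. p(-6) = -45 and p(-5) = 2 have opposite signs, so a root lies in (-6, -5); Newton's method refines it to λ ≈ -5.0592. p(-2) = 11 and p(-1) = -10 have opposite signs, so a root lies in (-2, -1); Newton's method refines it to λ ≈ -1.4474. p(4) = -25 and p(5) = 32 have opposite signs, so a root lies in (4, 5); Newton's method refines it to λ ≈ 4.5066. Check (Vieta): the three roots sum to -2, matching tr M = -2.
Thus the eigenvalues (to 4 decimals) are -5.0592 (modulus 5.0592); -1.4474 (modulus 1.4474); 4.5066 (modulus 4.5066). The spectral radius is the largest modulus: r(A) ≈ 5.0592. (Cross-check: r(A) ≤ ||A||_2 ≈ 6.0419; equality holds whenever A is normal, though it can also hold for some non-normal A.)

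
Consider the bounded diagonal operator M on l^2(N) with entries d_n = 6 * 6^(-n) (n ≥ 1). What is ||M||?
||M|| = 1 (attained at n = 1)

For M diagonal, ||M|| = sup_n |d_n|. The sequence d_n = 6 * 6^(-n) is positive and strictly decreasing (ratio 6^(-1) < 1), so the supremum is d_1 = 6/6 = 1. Hence ||M|| = 1.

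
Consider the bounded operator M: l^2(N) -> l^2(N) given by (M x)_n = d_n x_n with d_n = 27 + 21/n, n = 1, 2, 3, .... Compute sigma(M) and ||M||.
sigma(M) = {27 + 21/n : n ≥ 1} ∪ {27}; ||M|| = 48

A bounded diagonal operator on l^2 with diagonal entries d_n has spectrum equal to the closure of {d_n : n ≥ 1}: every d_n is an eigenvalue (with eigenvector e_n), so {d_n} ⊂ sigma(M); the spectrum is closed, so its closure is too; and for lambda not in the closure, (M - lambda I) has bounded inverse (the diagonal entries 1/(d_n - lambda) are bounded). For our sequence d_n = 27 + 21/n, n = 1, 2, 3, ...:
  - {d_n} = {27 + 21/n : n ≥ 1}; the only limit point is 27
  - closure = {27 + 21/n : n ≥ 1} ∪ {27}
For the norm: a diagonal operator has ||M|| = sup_n |d_n|. Here d_n = 27 + 21/n is positive and decreasing, so sup_n |d_n| = d_1 = 27 + 21 = 48. So ||M|| = 48.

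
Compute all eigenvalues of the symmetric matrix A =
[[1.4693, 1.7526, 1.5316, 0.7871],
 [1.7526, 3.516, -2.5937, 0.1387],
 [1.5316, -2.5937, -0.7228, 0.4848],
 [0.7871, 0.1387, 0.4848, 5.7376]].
sigma(A) ≈ {-3, 2, 5, 6}

A is real symmetric, so its spectrum consists of real eigenvalues. Expanding the characteristic polynomial of the displayed matrix gives
  det(λ I - A) = p(λ) = λ^4 + (-10)λ^3 + (13)λ^2 + (96)λ + (-180.0026).
Solving p(λ) = 0 yields eigenvalues ≈ -3, 2, 5, 6. (A is shown rounded to 4 decimals, so these recover the underlying integer eigenvalues to within that precision.)
Verification: the trace of A = 10 equals the sum of eigenvalues 10, and det(A) ≈ -180.0026 matches the eigenvalue product -180.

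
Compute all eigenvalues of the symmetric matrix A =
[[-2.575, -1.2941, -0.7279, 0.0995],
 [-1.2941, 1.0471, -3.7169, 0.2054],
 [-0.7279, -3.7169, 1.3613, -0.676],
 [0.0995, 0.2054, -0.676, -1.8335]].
sigma(A) ≈ {-4, -2, -1, 5}

A is real symmetric, so its spectrum consists of real eigenvalues. Expanding the characteristic polynomial of the displayed matrix gives
  det(λ I - A) = p(λ) = λ^4 + (2)λ^3 + (-21)λ^2 + (-62)λ + (-39.9989).
Solving p(λ) = 0 yields eigenvalues ≈ -4, -2, -1, 5. (A is shown rounded to 4 decimals, so these recover the underlying integer eigenvalues to within that precision.)
Verification: the trace of A = -2 equals the sum of eigenvalues -2, and det(A) ≈ -39.9989 matches the eigenvalue product -40.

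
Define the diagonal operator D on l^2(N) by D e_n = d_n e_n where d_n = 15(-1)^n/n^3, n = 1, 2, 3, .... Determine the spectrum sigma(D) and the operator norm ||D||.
sigma(D) = {15(-1)^n/n^3 : n ≥ 1} ∪ {0}; ||D|| = 15

A bounded diagonal operator on l^2 with diagonal entries d_n has spectrum equal to the closure of {d_n : n ≥ 1}: every d_n is an eigenvalue (with eigenvector e_n), so {d_n} ⊂ sigma(D); the spectrum is closed, so its closure is too; and for lambda not in the closure, (D - lambda I) has bounded inverse (the diagonal entries 1/(d_n - lambda) are bounded). For our sequence d_n = 15(-1)^n/n^3, n = 1, 2, 3, ...:
  - {d_n} = {15(-1)^n/n^3 : n ≥ 1}; the only limit point is 0
  - closure = {15(-1)^n/n^3 : n ≥ 1} ∪ {0}
For the norm: a diagonal operator has ||D|| = sup_n |d_n|. Here |d_n| = 15/n^3 is decreasing, so sup_n |d_n| = |d_1| = 15. So ||D|| = 15.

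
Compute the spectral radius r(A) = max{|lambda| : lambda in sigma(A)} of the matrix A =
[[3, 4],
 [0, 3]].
r(A) = 3

The eigenvalues of A are the roots of its characteristic polynomial. With M = A (coefficients from the trace and determinant):
  p(λ) = det(λ I - M) = λ^2 - 6λ + 9.
For λ^2 - 6λ + 9 the discriminant is 0. It is a perfect square (0^2), so the roots are rational: λ = (6 ± 0)/2 = 3, 3.
Thus the eigenvalues (to 4 decimals) are 3 (modulus 3). The spectral radius is the largest modulus: r(A) = 3. (Cross-check: r(A) ≤ ||A||_2 ≈ 5.6056; equality holds whenever A is normal, though it can also hold for some non-normal A.)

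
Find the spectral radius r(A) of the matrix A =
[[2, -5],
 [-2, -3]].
r(A) = (1 + sqrt(65))/2 ≈ 4.5311

The eigenvalues of A are the roots of its characteristic polynomial. With M = A (coefficients from the trace and determinant):
  p(λ) = det(λ I - M) = λ^2 + λ - 16.
For λ^2 + λ - 16 the discriminant is 65. It is nonnegative but not a perfect square, so the roots are real and irrational: λ = (-1 ± sqrt(65))/2 ≈ 3.5311, -4.5311.
Thus the eigenvalues (to 4 decimals) are 3.5311 (modulus 3.5311); -4.5311 (modulus 4.5311). The spectral radius is the largest modulus: r(A) = (1 + sqrt(65))/2 ≈ 4.5311. (Cross-check: r(A) ≤ ||A||_2 ≈ 5.8823; equality holds whenever A is normal, though it can also hold for some non-normal A.)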